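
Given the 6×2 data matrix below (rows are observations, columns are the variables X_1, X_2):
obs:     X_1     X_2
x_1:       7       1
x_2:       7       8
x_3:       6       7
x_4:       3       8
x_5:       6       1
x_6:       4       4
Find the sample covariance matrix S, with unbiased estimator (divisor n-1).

Step 1 — column means:
  mean(X_1) = (7 + 7 + 6 + 3 + 6 + 4) / 6 = 33/6 = 5.5
  mean(X_2) = (1 + 8 + 7 + 8 + 1 + 4) / 6 = 29/6 = 4.8333

Step 2 — sample covariance S[i,j] = (1/(n-1)) · Σ_k (x_{k,i} - mean_i) · (x_{k,j} - mean_j), with n-1 = 5.
  S[X_1,X_1] = ((1.5)·(1.5) + (1.5)·(1.5) + (0.5)·(0.5) + (-2.5)·(-2.5) + (0.5)·(0.5) + (-1.5)·(-1.5)) / 5 = 13.5/5 = 2.7
  S[X_1,X_2] = ((1.5)·(-3.8333) + (1.5)·(3.1667) + (0.5)·(2.1667) + (-2.5)·(3.1667) + (0.5)·(-3.8333) + (-1.5)·(-0.8333)) / 5 = -8.5/5 = -1.7
  S[X_2,X_2] = ((-3.8333)·(-3.8333) + (3.1667)·(3.1667) + (2.1667)·(2.1667) + (3.1667)·(3.1667) + (-3.8333)·(-3.8333) + (-0.8333)·(-0.8333)) / 5 = 54.8333/5 = 10.9667

S is symmetric (S[j,i] = S[i,j]). Assembling:

S = [[2.7, -1.7],
 [-1.7, 10.9667]]


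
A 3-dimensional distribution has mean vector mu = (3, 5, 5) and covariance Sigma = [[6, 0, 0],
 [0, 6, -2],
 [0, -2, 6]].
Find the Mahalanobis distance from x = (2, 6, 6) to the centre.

Step 1 — centre the observation: (x - mu) = (-1, 1, 1).

Step 2 — invert Sigma (cofactor / det for 3×3, or solve directly):
  Sigma^{-1} = [[0.1667, 0, 0],
 [0, 0.1875, 0.0625],
 [0, 0.0625, 0.1875]].

Step 3 — form the quadratic (x - mu)^T · Sigma^{-1} · (x - mu):
  Sigma^{-1} · (x - mu) = (-0.1667, 0.25, 0.25).
  (x - mu)^T · [Sigma^{-1} · (x - mu)] = (-1)·(-0.1667) + (1)·(0.25) + (1)·(0.25) = 0.6667.

Step 4 — take square root: d = √(0.6667) ≈ 0.8165.

d(x, mu) = √(0.6667) ≈ 0.8165


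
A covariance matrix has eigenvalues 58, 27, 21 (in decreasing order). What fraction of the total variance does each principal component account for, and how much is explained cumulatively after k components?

Step 1 — total variance = trace(Sigma) = Σ λ_i = 58 + 27 + 21 = 106.

Step 2 — fraction explained by component i = λ_i / Σ λ:
  PC1: 58/106 = 0.5472
  PC2: 27/106 = 0.2547
  PC3: 21/106 = 0.1981

Step 3 — cumulative fraction after k components = (λ_1 + ... + λ_k) / Σ λ:
  k = 1: 58/106 = 0.5472
  k = 2: (58 + 27)/106 = 85/106 = 0.8019
  k = 3: (58 + 27 + 21)/106 = 106/106 = 1

Summary (fraction, with percent):

explained: PC1 0.5472 (54.72%), PC2 0.2547 (25.47%), PC3 0.1981 (19.81%);  cumulative: 0.5472, 0.8019, 1


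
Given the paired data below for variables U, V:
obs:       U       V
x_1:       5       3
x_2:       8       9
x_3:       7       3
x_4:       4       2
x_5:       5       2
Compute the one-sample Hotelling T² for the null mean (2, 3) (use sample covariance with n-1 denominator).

Step 1 — sample mean vector:
  mean(U) = (5 + 8 + 7 + 4 + 5) / 5 = 29/5 = 5.8
  mean(V) = (3 + 9 + 3 + 2 + 2) / 5 = 19/5 = 3.8
  x̄ = (5.8, 3.8),  deviation x̄ - mu_0 = (5.8, 3.8) - (2, 3) = (3.8, 0.8).

Step 2 — sample covariance matrix, S[i,j] = (1/(n-1)) · Σ_k (x_{k,i} - mean_i) · (x_{k,j} - mean_j), divisor n-1 = 4:
  S[U,U] = ((-0.8)·(-0.8) + (2.2)·(2.2) + (1.2)·(1.2) + (-1.8)·(-1.8) + (-0.8)·(-0.8)) / 4 = 10.8/4 = 2.7
  S[U,V] = ((-0.8)·(-0.8) + (2.2)·(5.2) + (1.2)·(-0.8) + (-1.8)·(-1.8) + (-0.8)·(-1.8)) / 4 = 15.8/4 = 3.95
  S[V,V] = ((-0.8)·(-0.8) + (5.2)·(5.2) + (-0.8)·(-0.8) + (-1.8)·(-1.8) + (-1.8)·(-1.8)) / 4 = 34.8/4 = 8.7
  S = [[2.7, 3.95],
 [3.95, 8.7]].

Step 3 — invert S. det(S) = 2.7·8.7 - (3.95)² = 7.8875.
  S^{-1} = (1/det) · [[d, -b], [-b, a]] = [[1.103, -0.5008],
 [-0.5008, 0.3423]].

Step 4 — quadratic form (x̄ - mu_0)^T · S^{-1} · (x̄ - mu_0):
  S^{-1} · (x̄ - mu_0) = (3.7908, -1.6292),
  (x̄ - mu_0)^T · [...] = (3.8)·(3.7908) + (0.8)·(-1.6292) = 13.1017.

Step 5 — scale by n: T² = 5 · 13.1017 = 65.5087.

T² ≈ 65.5087


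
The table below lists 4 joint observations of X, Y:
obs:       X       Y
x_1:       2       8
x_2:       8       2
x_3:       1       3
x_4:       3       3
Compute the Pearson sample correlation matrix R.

Step 1 — column means:
  mean(X) = (2 + 8 + 1 + 3) / 4 = 14/4 = 3.5
  mean(Y) = (8 + 2 + 3 + 3) / 4 = 16/4 = 4

Step 2 — sample variances and covariances s[i,j] = (1/(n-1)) · Σ_k (x_{k,i} - mean_i) · (x_{k,j} - mean_j), with n-1 = 3:
  s[X,X] = ((-1.5)·(-1.5) + (4.5)·(4.5) + (-2.5)·(-2.5) + (-0.5)·(-0.5)) / 3 = 29/3 = 9.6667
  s[X,Y] = ((-1.5)·(4) + (4.5)·(-2) + (-2.5)·(-1) + (-0.5)·(-1)) / 3 = -12/3 = -4
  s[Y,Y] = ((4)·(4) + (-2)·(-2) + (-1)·(-1) + (-1)·(-1)) / 3 = 22/3 = 7.3333
  Sample standard deviations s_i = √(s[i,i]):
  s(X) = √(9.6667) = 3.1091
  s(Y) = √(7.3333) = 2.708

Step 3 — r_{ij} = s_{ij} / (s_i · s_j):
  r[X,X] = 1 (diagonal).
  r[X,Y] = -4 / (3.1091 · 2.708) = -4 / 8.4196 = -0.4751
  r[Y,Y] = 1 (diagonal).

R is symmetric with unit diagonal. Assembling:

R = [[1, -0.4751],
 [-0.4751, 1]]


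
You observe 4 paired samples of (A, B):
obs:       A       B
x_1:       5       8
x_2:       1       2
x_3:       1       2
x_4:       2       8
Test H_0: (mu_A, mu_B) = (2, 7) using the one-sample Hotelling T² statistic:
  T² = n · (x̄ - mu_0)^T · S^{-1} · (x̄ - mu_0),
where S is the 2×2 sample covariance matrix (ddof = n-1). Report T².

Step 1 — sample mean vector:
  mean(A) = (5 + 1 + 1 + 2) / 4 = 9/4 = 2.25
  mean(B) = (8 + 2 + 2 + 8) / 4 = 20/4 = 5
  x̄ = (2.25, 5),  deviation x̄ - mu_0 = (2.25, 5) - (2, 7) = (0.25, -2).

Step 2 — sample covariance matrix, S[i,j] = (1/(n-1)) · Σ_k (x_{k,i} - mean_i) · (x_{k,j} - mean_j), divisor n-1 = 3:
  S[A,A] = ((2.75)·(2.75) + (-1.25)·(-1.25) + (-1.25)·(-1.25) + (-0.25)·(-0.25)) / 3 = 10.75/3 = 3.5833
  S[A,B] = ((2.75)·(3) + (-1.25)·(-3) + (-1.25)·(-3) + (-0.25)·(3)) / 3 = 15/3 = 5
  S[B,B] = ((3)·(3) + (-3)·(-3) + (-3)·(-3) + (3)·(3)) / 3 = 36/3 = 12
  S = [[3.5833, 5],
 [5, 12]].

Step 3 — invert S. det(S) = 3.5833·12 - (5)² = 18.
  S^{-1} = (1/det) · [[d, -b], [-b, a]] = [[0.6667, -0.2778],
 [-0.2778, 0.1991]].

Step 4 — quadratic form (x̄ - mu_0)^T · S^{-1} · (x̄ - mu_0):
  S^{-1} · (x̄ - mu_0) = (0.7222, -0.4676),
  (x̄ - mu_0)^T · [...] = (0.25)·(0.7222) + (-2)·(-0.4676) = 1.1157.

Step 5 — scale by n: T² = 4 · 1.1157 = 4.463.

T² ≈ 4.463


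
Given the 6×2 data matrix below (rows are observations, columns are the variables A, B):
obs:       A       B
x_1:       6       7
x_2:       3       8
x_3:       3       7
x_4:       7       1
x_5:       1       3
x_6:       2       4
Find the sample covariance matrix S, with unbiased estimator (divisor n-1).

Step 1 — column means:
  mean(A) = (6 + 3 + 3 + 7 + 1 + 2) / 6 = 22/6 = 3.6667
  mean(B) = (7 + 8 + 7 + 1 + 3 + 4) / 6 = 30/6 = 5

Step 2 — sample covariance S[i,j] = (1/(n-1)) · Σ_k (x_{k,i} - mean_i) · (x_{k,j} - mean_j), with n-1 = 5.
  S[A,A] = ((2.3333)·(2.3333) + (-0.6667)·(-0.6667) + (-0.6667)·(-0.6667) + (3.3333)·(3.3333) + (-2.6667)·(-2.6667) + (-1.6667)·(-1.6667)) / 5 = 27.3333/5 = 5.4667
  S[A,B] = ((2.3333)·(2) + (-0.6667)·(3) + (-0.6667)·(2) + (3.3333)·(-4) + (-2.6667)·(-2) + (-1.6667)·(-1)) / 5 = -5/5 = -1
  S[B,B] = ((2)·(2) + (3)·(3) + (2)·(2) + (-4)·(-4) + (-2)·(-2) + (-1)·(-1)) / 5 = 38/5 = 7.6

S is symmetric (S[j,i] = S[i,j]). Assembling:

S = [[5.4667, -1],
 [-1, 7.6]]


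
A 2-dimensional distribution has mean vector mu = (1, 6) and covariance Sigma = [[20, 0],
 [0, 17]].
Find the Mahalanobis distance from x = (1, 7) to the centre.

Step 1 — centre the observation: (x - mu) = (0, 1).

Step 2 — invert Sigma. det(Sigma) = 20·17 - (0)² = 340.
  Sigma^{-1} = (1/det) · [[d, -b], [-b, a]] = [[0.05, 0],
 [0, 0.0588]].

Step 3 — form the quadratic (x - mu)^T · Sigma^{-1} · (x - mu):
  Sigma^{-1} · (x - mu) = (0, 0.0588).
  (x - mu)^T · [Sigma^{-1} · (x - mu)] = (0)·(0) + (1)·(0.0588) = 0.0588.

Step 4 — take square root: d = √(0.0588) ≈ 0.2425.

d(x, mu) = √(0.0588) ≈ 0.2425


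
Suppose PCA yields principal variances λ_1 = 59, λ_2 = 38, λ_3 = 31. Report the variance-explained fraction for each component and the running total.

Step 1 — total variance = trace(Sigma) = Σ λ_i = 59 + 38 + 31 = 128.

Step 2 — fraction explained by component i = λ_i / Σ λ:
  PC1: 59/128 = 0.4609
  PC2: 38/128 = 0.2969
  PC3: 31/128 = 0.2422

Step 3 — cumulative fraction after k components = (λ_1 + ... + λ_k) / Σ λ:
  k = 1: 59/128 = 0.4609
  k = 2: (59 + 38)/128 = 97/128 = 0.7578
  k = 3: (59 + 38 + 31)/128 = 128/128 = 1

Summary (fraction, with percent):

explained: PC1 0.4609 (46.09%), PC2 0.2969 (29.69%), PC3 0.2422 (24.22%);  cumulative: 0.4609, 0.7578, 1


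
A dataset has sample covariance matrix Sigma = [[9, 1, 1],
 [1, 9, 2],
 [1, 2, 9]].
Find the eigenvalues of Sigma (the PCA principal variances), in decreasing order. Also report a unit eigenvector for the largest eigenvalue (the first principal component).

Step 1 — characteristic polynomial p(λ) = det(λI - Sigma) = λ³ - tr·λ² + c_1·λ - det, where tr = trace, c_1 = sum of the principal 2×2 minors, det = det(Sigma):
  tr = 9 + 9 + 9 = 27,
  c_1 = (9·9 - (1)²) + (9·9 - (1)²) + (9·9 - (2)²) = 80 + 80 + 77 = 237,
  det = 9·(9·9 - (2)²) - (1)·((1)·9 - (2)·(1)) + (1)·((1)·(2) - 9·(1)) = 9·(77) - (1)·(7) + (1)·(-7) = 679.
  So p(λ) = λ³ - 27λ² + 237λ - 679.
Step 2 — look for an integer root (rational root theorem: any rational root is an integer divisor of 679). Testing λ = 7:
  p(7) = 343 - 1323 + 1659 - 679 = 0  ✓
  Dividing out (λ - 7): p(λ) = (λ - 7)(λ² - 20λ + 97).
Step 3 — remaining eigenvalues from the quadratic λ² - 20λ + 97 = 0:
  Δ = 20² - 4·97 = 400 - 388 = 12,  λ = (20 ± √12)/2 = (20 ± 3.4641)/2 ≈ 11.7321 or 8.2679.
  Sorted: λ_1 = 11.7321,  λ_2 = 8.2679,  λ_3 = 7  (check: sum = 27 = tr ✓).

Step 4 — unit eigenvector for λ_1 ≈ 11.7321: v spans the null space of (Sigma - λ_1 I), whose rows are
  r_1 = (-2.7321, 1, 1),  r_2 = (1, -2.7321, 2),  r_3 = (1, 2, -2.7321).
  v is orthogonal to every row, so take v ∝ r_1 × r_2 = ((1)·(2) - (1)·(-2.7321), (1)·(1) - (-2.7321)·(2), (-2.7321)·(-2.7321) - (1)·(1)) ≈ (4.7321, 6.4641, 6.4641).
  Let u = (4.7321, 6.4641, 6.4641).
  ||u|| = √((4.7321)² + (6.4641)² + (6.4641)²) = √(105.9615) ≈ 10.2938,  v_1 = u/||u|| ≈ (0.4597, 0.628, 0.628) (||v_1|| = 1).

λ_1 = 11.7321,  λ_2 = 8.2679,  λ_3 = 7;  v_1 ≈ (0.4597, 0.628, 0.628)


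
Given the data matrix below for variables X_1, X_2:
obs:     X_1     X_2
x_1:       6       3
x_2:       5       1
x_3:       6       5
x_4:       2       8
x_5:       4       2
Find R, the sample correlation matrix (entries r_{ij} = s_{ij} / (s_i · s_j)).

Step 1 — column means:
  mean(X_1) = (6 + 5 + 6 + 2 + 4) / 5 = 23/5 = 4.6
  mean(X_2) = (3 + 1 + 5 + 8 + 2) / 5 = 19/5 = 3.8

Step 2 — sample variances and covariances s[i,j] = (1/(n-1)) · Σ_k (x_{k,i} - mean_i) · (x_{k,j} - mean_j), with n-1 = 4:
  s[X_1,X_1] = ((1.4)·(1.4) + (0.4)·(0.4) + (1.4)·(1.4) + (-2.6)·(-2.6) + (-0.6)·(-0.6)) / 4 = 11.2/4 = 2.8
  s[X_1,X_2] = ((1.4)·(-0.8) + (0.4)·(-2.8) + (1.4)·(1.2) + (-2.6)·(4.2) + (-0.6)·(-1.8)) / 4 = -10.4/4 = -2.6
  s[X_2,X_2] = ((-0.8)·(-0.8) + (-2.8)·(-2.8) + (1.2)·(1.2) + (4.2)·(4.2) + (-1.8)·(-1.8)) / 4 = 30.8/4 = 7.7
  Sample standard deviations s_i = √(s[i,i]):
  s(X_1) = √(2.8) = 1.6733
  s(X_2) = √(7.7) = 2.7749

Step 3 — r_{ij} = s_{ij} / (s_i · s_j):
  r[X_1,X_1] = 1 (diagonal).
  r[X_1,X_2] = -2.6 / (1.6733 · 2.7749) = -2.6 / 4.6433 = -0.5599
  r[X_2,X_2] = 1 (diagonal).

R is symmetric with unit diagonal. Assembling:

R = [[1, -0.5599],
 [-0.5599, 1]]


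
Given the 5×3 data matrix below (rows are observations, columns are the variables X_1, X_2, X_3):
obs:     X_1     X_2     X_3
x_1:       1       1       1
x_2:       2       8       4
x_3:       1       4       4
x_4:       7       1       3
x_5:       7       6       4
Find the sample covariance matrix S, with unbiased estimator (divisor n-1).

Step 1 — column means:
  mean(X_1) = (1 + 2 + 1 + 7 + 7) / 5 = 18/5 = 3.6
  mean(X_2) = (1 + 8 + 4 + 1 + 6) / 5 = 20/5 = 4
  mean(X_3) = (1 + 4 + 4 + 3 + 4) / 5 = 16/5 = 3.2

Step 2 — sample covariance S[i,j] = (1/(n-1)) · Σ_k (x_{k,i} - mean_i) · (x_{k,j} - mean_j), with n-1 = 4.
  S[X_1,X_1] = ((-2.6)·(-2.6) + (-1.6)·(-1.6) + (-2.6)·(-2.6) + (3.4)·(3.4) + (3.4)·(3.4)) / 4 = 39.2/4 = 9.8
  S[X_1,X_2] = ((-2.6)·(-3) + (-1.6)·(4) + (-2.6)·(0) + (3.4)·(-3) + (3.4)·(2)) / 4 = -2/4 = -0.5
  S[X_1,X_3] = ((-2.6)·(-2.2) + (-1.6)·(0.8) + (-2.6)·(0.8) + (3.4)·(-0.2) + (3.4)·(0.8)) / 4 = 4.4/4 = 1.1
  S[X_2,X_2] = ((-3)·(-3) + (4)·(4) + (0)·(0) + (-3)·(-3) + (2)·(2)) / 4 = 38/4 = 9.5
  S[X_2,X_3] = ((-3)·(-2.2) + (4)·(0.8) + (0)·(0.8) + (-3)·(-0.2) + (2)·(0.8)) / 4 = 12/4 = 3
  S[X_3,X_3] = ((-2.2)·(-2.2) + (0.8)·(0.8) + (0.8)·(0.8) + (-0.2)·(-0.2) + (0.8)·(0.8)) / 4 = 6.8/4 = 1.7

S is symmetric (S[j,i] = S[i,j]). Assembling:

S = [[9.8, -0.5, 1.1],
 [-0.5, 9.5, 3],
 [1.1, 3, 1.7]]


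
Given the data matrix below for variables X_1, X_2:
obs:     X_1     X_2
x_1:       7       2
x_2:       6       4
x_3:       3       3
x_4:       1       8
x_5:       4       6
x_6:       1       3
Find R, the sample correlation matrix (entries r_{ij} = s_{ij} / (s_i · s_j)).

Step 1 — column means:
  mean(X_1) = (7 + 6 + 3 + 1 + 4 + 1) / 6 = 22/6 = 3.6667
  mean(X_2) = (2 + 4 + 3 + 8 + 6 + 3) / 6 = 26/6 = 4.3333

Step 2 — sample variances and covariances s[i,j] = (1/(n-1)) · Σ_k (x_{k,i} - mean_i) · (x_{k,j} - mean_j), with n-1 = 5:
  s[X_1,X_1] = ((3.3333)·(3.3333) + (2.3333)·(2.3333) + (-0.6667)·(-0.6667) + (-2.6667)·(-2.6667) + (0.3333)·(0.3333) + (-2.6667)·(-2.6667)) / 5 = 31.3333/5 = 6.2667
  s[X_1,X_2] = ((3.3333)·(-2.3333) + (2.3333)·(-0.3333) + (-0.6667)·(-1.3333) + (-2.6667)·(3.6667) + (0.3333)·(1.6667) + (-2.6667)·(-1.3333)) / 5 = -13.3333/5 = -2.6667
  s[X_2,X_2] = ((-2.3333)·(-2.3333) + (-0.3333)·(-0.3333) + (-1.3333)·(-1.3333) + (3.6667)·(3.6667) + (1.6667)·(1.6667) + (-1.3333)·(-1.3333)) / 5 = 25.3333/5 = 5.0667
  Sample standard deviations s_i = √(s[i,i]):
  s(X_1) = √(6.2667) = 2.5033
  s(X_2) = √(5.0667) = 2.2509

Step 3 — r_{ij} = s_{ij} / (s_i · s_j):
  r[X_1,X_1] = 1 (diagonal).
  r[X_1,X_2] = -2.6667 / (2.5033 · 2.2509) = -2.6667 / 5.6348 = -0.4732
  r[X_2,X_2] = 1 (diagonal).

R is symmetric with unit diagonal. Assembling:

R = [[1, -0.4732],
 [-0.4732, 1]]


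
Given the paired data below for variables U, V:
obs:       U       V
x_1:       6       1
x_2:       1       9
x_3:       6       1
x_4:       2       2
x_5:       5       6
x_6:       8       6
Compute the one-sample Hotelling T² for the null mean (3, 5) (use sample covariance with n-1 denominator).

Step 1 — sample mean vector:
  mean(U) = (6 + 1 + 6 + 2 + 5 + 8) / 6 = 28/6 = 4.6667
  mean(V) = (1 + 9 + 1 + 2 + 6 + 6) / 6 = 25/6 = 4.1667
  x̄ = (4.6667, 4.1667),  deviation x̄ - mu_0 = (4.6667, 4.1667) - (3, 5) = (1.6667, -0.8333).

Step 2 — sample covariance matrix, S[i,j] = (1/(n-1)) · Σ_k (x_{k,i} - mean_i) · (x_{k,j} - mean_j), divisor n-1 = 5:
  S[U,U] = ((1.3333)·(1.3333) + (-3.6667)·(-3.6667) + (1.3333)·(1.3333) + (-2.6667)·(-2.6667) + (0.3333)·(0.3333) + (3.3333)·(3.3333)) / 5 = 35.3333/5 = 7.0667
  S[U,V] = ((1.3333)·(-3.1667) + (-3.6667)·(4.8333) + (1.3333)·(-3.1667) + (-2.6667)·(-2.1667) + (0.3333)·(1.8333) + (3.3333)·(1.8333)) / 5 = -13.6667/5 = -2.7333
  S[V,V] = ((-3.1667)·(-3.1667) + (4.8333)·(4.8333) + (-3.1667)·(-3.1667) + (-2.1667)·(-2.1667) + (1.8333)·(1.8333) + (1.8333)·(1.8333)) / 5 = 54.8333/5 = 10.9667
  S = [[7.0667, -2.7333],
 [-2.7333, 10.9667]].

Step 3 — invert S. det(S) = 7.0667·10.9667 - (-2.7333)² = 70.0267.
  S^{-1} = (1/det) · [[d, -b], [-b, a]] = [[0.1566, 0.039],
 [0.039, 0.1009]].

Step 4 — quadratic form (x̄ - mu_0)^T · S^{-1} · (x̄ - mu_0):
  S^{-1} · (x̄ - mu_0) = (0.2285, -0.019),
  (x̄ - mu_0)^T · [...] = (1.6667)·(0.2285) + (-0.8333)·(-0.019) = 0.3967.

Step 5 — scale by n: T² = 6 · 0.3967 = 2.38.

T² ≈ 2.38


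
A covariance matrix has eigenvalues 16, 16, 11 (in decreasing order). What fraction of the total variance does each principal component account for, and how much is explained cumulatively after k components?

Step 1 — total variance = trace(Sigma) = Σ λ_i = 16 + 16 + 11 = 43.

Step 2 — fraction explained by component i = λ_i / Σ λ:
  PC1: 16/43 = 0.3721
  PC2: 16/43 = 0.3721
  PC3: 11/43 = 0.2558

Step 3 — cumulative fraction after k components = (λ_1 + ... + λ_k) / Σ λ:
  k = 1: 16/43 = 0.3721
  k = 2: (16 + 16)/43 = 32/43 = 0.7442
  k = 3: (16 + 16 + 11)/43 = 43/43 = 1

Summary (fraction, with percent):

explained: PC1 0.3721 (37.21%), PC2 0.3721 (37.21%), PC3 0.2558 (25.58%);  cumulative: 0.3721, 0.7442, 1


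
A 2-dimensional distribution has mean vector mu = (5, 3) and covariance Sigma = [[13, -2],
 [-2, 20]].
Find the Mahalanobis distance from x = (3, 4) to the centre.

Step 1 — centre the observation: (x - mu) = (-2, 1).

Step 2 — invert Sigma. det(Sigma) = 13·20 - (-2)² = 256.
  Sigma^{-1} = (1/det) · [[d, -b], [-b, a]] = [[0.0781, 0.0078],
 [0.0078, 0.0508]].

Step 3 — form the quadratic (x - mu)^T · Sigma^{-1} · (x - mu):
  Sigma^{-1} · (x - mu) = (-0.1484, 0.0352).
  (x - mu)^T · [Sigma^{-1} · (x - mu)] = (-2)·(-0.1484) + (1)·(0.0352) = 0.332.

Step 4 — take square root: d = √(0.332) ≈ 0.5762.

d(x, mu) = √(0.332) ≈ 0.5762


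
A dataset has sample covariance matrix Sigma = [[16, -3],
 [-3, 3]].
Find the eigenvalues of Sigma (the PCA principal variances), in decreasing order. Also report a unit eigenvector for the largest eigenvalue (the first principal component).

Step 1 — characteristic polynomial of 2×2 Sigma:
  det(Sigma - λI) = λ² - trace · λ + det = 0.
  trace = 16 + 3 = 19, det = 16·3 - (-3)² = 39.
Step 2 — discriminant:
  Δ = trace² - 4·det = 361 - 156 = 205.
Step 3 — eigenvalues:
  λ = (trace ± √Δ)/2 = (19 ± 14.3178)/2,
  λ_1 = 16.6589,  λ_2 = 2.3411.

Step 4 — unit eigenvector for λ_1: solve (Sigma - λ_1 I)v = 0. First row:
  (16 - 16.6589)·v_x + (-3)·v_y = 0, i.e. (-0.6589)·v_x + (-3)·v_y = 0,
  so v ∝ (b, λ_1 - a) = (-3, 0.6589); multiply by -1 so the first entry is positive: u = (3, -0.6589).
  ||u|| = √((3)² + (-0.6589)²) = √(9.4342) ≈ 3.0715,
  v_1 = u/||u|| ≈ (0.9767, -0.2145) (||v_1|| = 1).

λ_1 = 16.6589,  λ_2 = 2.3411;  v_1 ≈ (0.9767, -0.2145)


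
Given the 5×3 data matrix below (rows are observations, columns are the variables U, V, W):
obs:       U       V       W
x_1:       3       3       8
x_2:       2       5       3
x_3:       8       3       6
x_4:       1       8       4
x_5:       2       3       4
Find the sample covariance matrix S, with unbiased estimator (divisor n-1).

Step 1 — column means:
  mean(U) = (3 + 2 + 8 + 1 + 2) / 5 = 16/5 = 3.2
  mean(V) = (3 + 5 + 3 + 8 + 3) / 5 = 22/5 = 4.4
  mean(W) = (8 + 3 + 6 + 4 + 4) / 5 = 25/5 = 5

Step 2 — sample covariance S[i,j] = (1/(n-1)) · Σ_k (x_{k,i} - mean_i) · (x_{k,j} - mean_j), with n-1 = 4.
  S[U,U] = ((-0.2)·(-0.2) + (-1.2)·(-1.2) + (4.8)·(4.8) + (-2.2)·(-2.2) + (-1.2)·(-1.2)) / 4 = 30.8/4 = 7.7
  S[U,V] = ((-0.2)·(-1.4) + (-1.2)·(0.6) + (4.8)·(-1.4) + (-2.2)·(3.6) + (-1.2)·(-1.4)) / 4 = -13.4/4 = -3.35
  S[U,W] = ((-0.2)·(3) + (-1.2)·(-2) + (4.8)·(1) + (-2.2)·(-1) + (-1.2)·(-1)) / 4 = 10/4 = 2.5
  S[V,V] = ((-1.4)·(-1.4) + (0.6)·(0.6) + (-1.4)·(-1.4) + (3.6)·(3.6) + (-1.4)·(-1.4)) / 4 = 19.2/4 = 4.8
  S[V,W] = ((-1.4)·(3) + (0.6)·(-2) + (-1.4)·(1) + (3.6)·(-1) + (-1.4)·(-1)) / 4 = -9/4 = -2.25
  S[W,W] = ((3)·(3) + (-2)·(-2) + (1)·(1) + (-1)·(-1) + (-1)·(-1)) / 4 = 16/4 = 4

S is symmetric (S[j,i] = S[i,j]). Assembling:

S = [[7.7, -3.35, 2.5],
 [-3.35, 4.8, -2.25],
 [2.5, -2.25, 4]]


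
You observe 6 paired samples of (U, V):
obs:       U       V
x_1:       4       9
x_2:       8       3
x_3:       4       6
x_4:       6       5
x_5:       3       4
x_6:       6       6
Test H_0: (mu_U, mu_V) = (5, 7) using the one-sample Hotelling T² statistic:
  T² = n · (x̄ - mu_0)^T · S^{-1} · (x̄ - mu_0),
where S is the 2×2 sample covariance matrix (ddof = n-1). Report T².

Step 1 — sample mean vector:
  mean(U) = (4 + 8 + 4 + 6 + 3 + 6) / 6 = 31/6 = 5.1667
  mean(V) = (9 + 3 + 6 + 5 + 4 + 6) / 6 = 33/6 = 5.5
  x̄ = (5.1667, 5.5),  deviation x̄ - mu_0 = (5.1667, 5.5) - (5, 7) = (0.1667, -1.5).

Step 2 — sample covariance matrix, S[i,j] = (1/(n-1)) · Σ_k (x_{k,i} - mean_i) · (x_{k,j} - mean_j), divisor n-1 = 5:
  S[U,U] = ((-1.1667)·(-1.1667) + (2.8333)·(2.8333) + (-1.1667)·(-1.1667) + (0.8333)·(0.8333) + (-2.1667)·(-2.1667) + (0.8333)·(0.8333)) / 5 = 16.8333/5 = 3.3667
  S[U,V] = ((-1.1667)·(3.5) + (2.8333)·(-2.5) + (-1.1667)·(0.5) + (0.8333)·(-0.5) + (-2.1667)·(-1.5) + (0.8333)·(0.5)) / 5 = -8.5/5 = -1.7
  S[V,V] = ((3.5)·(3.5) + (-2.5)·(-2.5) + (0.5)·(0.5) + (-0.5)·(-0.5) + (-1.5)·(-1.5) + (0.5)·(0.5)) / 5 = 21.5/5 = 4.3
  S = [[3.3667, -1.7],
 [-1.7, 4.3]].

Step 3 — invert S. det(S) = 3.3667·4.3 - (-1.7)² = 11.5867.
  S^{-1} = (1/det) · [[d, -b], [-b, a]] = [[0.3711, 0.1467],
 [0.1467, 0.2906]].

Step 4 — quadratic form (x̄ - mu_0)^T · S^{-1} · (x̄ - mu_0):
  S^{-1} · (x̄ - mu_0) = (-0.1582, -0.4114),
  (x̄ - mu_0)^T · [...] = (0.1667)·(-0.1582) + (-1.5)·(-0.4114) = 0.5907.

Step 5 — scale by n: T² = 6 · 0.5907 = 3.5443.

T² ≈ 3.5443


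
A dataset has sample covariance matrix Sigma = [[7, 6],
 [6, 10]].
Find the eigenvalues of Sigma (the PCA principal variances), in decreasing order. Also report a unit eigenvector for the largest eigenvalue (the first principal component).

Step 1 — characteristic polynomial of 2×2 Sigma:
  det(Sigma - λI) = λ² - trace · λ + det = 0.
  trace = 7 + 10 = 17, det = 7·10 - (6)² = 34.
Step 2 — discriminant:
  Δ = trace² - 4·det = 289 - 136 = 153.
Step 3 — eigenvalues:
  λ = (trace ± √Δ)/2 = (17 ± 12.3693)/2,
  λ_1 = 14.6847,  λ_2 = 2.3153.

Step 4 — unit eigenvector for λ_1: solve (Sigma - λ_1 I)v = 0. First row:
  (7 - 14.6847)·v_x + (6)·v_y = 0, i.e. (-7.6847)·v_x + (6)·v_y = 0,
  so v ∝ (b, λ_1 - a) = (6, 7.6847) = u.
  ||u|| = √((6)² + (7.6847)²) = √(95.054) ≈ 9.7496,
  v_1 = u/||u|| ≈ (0.6154, 0.7882) (||v_1|| = 1).

λ_1 = 14.6847,  λ_2 = 2.3153;  v_1 ≈ (0.6154, 0.7882)


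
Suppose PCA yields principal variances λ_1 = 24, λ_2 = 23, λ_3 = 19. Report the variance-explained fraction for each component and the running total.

Step 1 — total variance = trace(Sigma) = Σ λ_i = 24 + 23 + 19 = 66.

Step 2 — fraction explained by component i = λ_i / Σ λ:
  PC1: 24/66 = 0.3636
  PC2: 23/66 = 0.3485
  PC3: 19/66 = 0.2879

Step 3 — cumulative fraction after k components = (λ_1 + ... + λ_k) / Σ λ:
  k = 1: 24/66 = 0.3636
  k = 2: (24 + 23)/66 = 47/66 = 0.7121
  k = 3: (24 + 23 + 19)/66 = 66/66 = 1

Summary (fraction, with percent):

explained: PC1 0.3636 (36.36%), PC2 0.3485 (34.85%), PC3 0.2879 (28.79%);  cumulative: 0.3636, 0.7121, 1


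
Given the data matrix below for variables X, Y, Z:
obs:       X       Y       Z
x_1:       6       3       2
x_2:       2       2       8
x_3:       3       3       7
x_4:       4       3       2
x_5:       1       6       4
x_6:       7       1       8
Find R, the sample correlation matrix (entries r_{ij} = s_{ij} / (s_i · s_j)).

Step 1 — column means:
  mean(X) = (6 + 2 + 3 + 4 + 1 + 7) / 6 = 23/6 = 3.8333
  mean(Y) = (3 + 2 + 3 + 3 + 6 + 1) / 6 = 18/6 = 3
  mean(Z) = (2 + 8 + 7 + 2 + 4 + 8) / 6 = 31/6 = 5.1667

Step 2 — sample variances and covariances s[i,j] = (1/(n-1)) · Σ_k (x_{k,i} - mean_i) · (x_{k,j} - mean_j), with n-1 = 5:
  s[X,X] = ((2.1667)·(2.1667) + (-1.8333)·(-1.8333) + (-0.8333)·(-0.8333) + (0.1667)·(0.1667) + (-2.8333)·(-2.8333) + (3.1667)·(3.1667)) / 5 = 26.8333/5 = 5.3667
  s[X,Y] = ((2.1667)·(0) + (-1.8333)·(-1) + (-0.8333)·(0) + (0.1667)·(0) + (-2.8333)·(3) + (3.1667)·(-2)) / 5 = -13/5 = -2.6
  s[X,Z] = ((2.1667)·(-3.1667) + (-1.8333)·(2.8333) + (-0.8333)·(1.8333) + (0.1667)·(-3.1667) + (-2.8333)·(-1.1667) + (3.1667)·(2.8333)) / 5 = -1.8333/5 = -0.3667
  s[Y,Y] = ((0)·(0) + (-1)·(-1) + (0)·(0) + (0)·(0) + (3)·(3) + (-2)·(-2)) / 5 = 14/5 = 2.8
  s[Y,Z] = ((0)·(-3.1667) + (-1)·(2.8333) + (0)·(1.8333) + (0)·(-3.1667) + (3)·(-1.1667) + (-2)·(2.8333)) / 5 = -12/5 = -2.4
  s[Z,Z] = ((-3.1667)·(-3.1667) + (2.8333)·(2.8333) + (1.8333)·(1.8333) + (-3.1667)·(-3.1667) + (-1.1667)·(-1.1667) + (2.8333)·(2.8333)) / 5 = 40.8333/5 = 8.1667
  Sample standard deviations s_i = √(s[i,i]):
  s(X) = √(5.3667) = 2.3166
  s(Y) = √(2.8) = 1.6733
  s(Z) = √(8.1667) = 2.8577

Step 3 — r_{ij} = s_{ij} / (s_i · s_j):
  r[X,X] = 1 (diagonal).
  r[X,Y] = -2.6 / (2.3166 · 1.6733) = -2.6 / 3.8764 = -0.6707
  r[X,Z] = -0.3667 / (2.3166 · 2.8577) = -0.3667 / 6.6203 = -0.0554
  r[Y,Y] = 1 (diagonal).
  r[Y,Z] = -2.4 / (1.6733 · 2.8577) = -2.4 / 4.7819 = -0.5019
  r[Z,Z] = 1 (diagonal).

R is symmetric with unit diagonal. Assembling:

R = [[1, -0.6707, -0.0554],
 [-0.6707, 1, -0.5019],
 [-0.0554, -0.5019, 1]]


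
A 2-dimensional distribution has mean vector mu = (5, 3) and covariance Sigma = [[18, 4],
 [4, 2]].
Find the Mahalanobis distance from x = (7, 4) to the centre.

Step 1 — centre the observation: (x - mu) = (2, 1).

Step 2 — invert Sigma. det(Sigma) = 18·2 - (4)² = 20.
  Sigma^{-1} = (1/det) · [[d, -b], [-b, a]] = [[0.1, -0.2],
 [-0.2, 0.9]].

Step 3 — form the quadratic (x - mu)^T · Sigma^{-1} · (x - mu):
  Sigma^{-1} · (x - mu) = (0, 0.5).
  (x - mu)^T · [Sigma^{-1} · (x - mu)] = (2)·(0) + (1)·(0.5) = 0.5.

Step 4 — take square root: d = √(0.5) ≈ 0.7071.

d(x, mu) = √(0.5) ≈ 0.7071


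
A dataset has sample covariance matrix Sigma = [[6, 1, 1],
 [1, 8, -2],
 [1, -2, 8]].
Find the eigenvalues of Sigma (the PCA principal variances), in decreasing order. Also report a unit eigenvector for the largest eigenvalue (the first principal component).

Step 1 — characteristic polynomial p(λ) = det(λI - Sigma) = λ³ - tr·λ² + c_1·λ - det, where tr = trace, c_1 = sum of the principal 2×2 minors, det = det(Sigma):
  tr = 6 + 8 + 8 = 22,
  c_1 = (6·8 - (1)²) + (6·8 - (1)²) + (8·8 - (-2)²) = 47 + 47 + 60 = 154,
  det = 6·(8·8 - (-2)²) - (1)·((1)·8 - (-2)·(1)) + (1)·((1)·(-2) - 8·(1)) = 6·(60) - (1)·(10) + (1)·(-10) = 340.
  So p(λ) = λ³ - 22λ² + 154λ - 340.
Step 2 — look for an integer root (rational root theorem: any rational root is an integer divisor of 340). Testing λ = 10:
  p(10) = 1000 - 2200 + 1540 - 340 = 0  ✓
  Dividing out (λ - 10): p(λ) = (λ - 10)(λ² - 12λ + 34).
Step 3 — remaining eigenvalues from the quadratic λ² - 12λ + 34 = 0:
  Δ = 12² - 4·34 = 144 - 136 = 8,  λ = (12 ± √8)/2 = (12 ± 2.8284)/2 ≈ 7.4142 or 4.5858.
  Sorted: λ_1 = 10,  λ_2 = 7.4142,  λ_3 = 4.5858  (check: sum = 22 = tr ✓).

Step 4 — unit eigenvector for λ_1 = 10: v spans the null space of (Sigma - λ_1 I), whose rows are
  r_1 = (-4, 1, 1),  r_2 = (1, -2, -2),  r_3 = (1, -2, -2).
  v is orthogonal to every row, so take v ∝ r_1 × r_2 = ((1)·(-2) - (1)·(-2), (1)·(1) - (-4)·(-2), (-4)·(-2) - (1)·(1)) = (0, -7, 7).
  Rescale (divide by 7; multiply by -1 so the first nonzero entry is positive): u = (0, 1, -1).
  ||u|| = √((0)² + (1)² + (-1)²) = √(2) ≈ 1.4142,  v_1 = u/||u|| ≈ (0, 0.7071, -0.7071) (||v_1|| = 1).

λ_1 = 10,  λ_2 = 7.4142,  λ_3 = 4.5858;  v_1 ≈ (0, 0.7071, -0.7071)


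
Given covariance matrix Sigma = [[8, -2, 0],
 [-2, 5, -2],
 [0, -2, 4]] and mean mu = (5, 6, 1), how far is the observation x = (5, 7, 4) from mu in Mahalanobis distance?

Step 1 — centre the observation: (x - mu) = (0, 1, 3).

Step 2 — invert Sigma (cofactor / det for 3×3, or solve directly):
  Sigma^{-1} = [[0.1429, 0.0714, 0.0357],
 [0.0714, 0.2857, 0.1429],
 [0.0357, 0.1429, 0.3214]].

Step 3 — form the quadratic (x - mu)^T · Sigma^{-1} · (x - mu):
  Sigma^{-1} · (x - mu) = (0.1786, 0.7143, 1.1071).
  (x - mu)^T · [Sigma^{-1} · (x - mu)] = (0)·(0.1786) + (1)·(0.7143) + (3)·(1.1071) = 4.0357.

Step 4 — take square root: d = √(4.0357) ≈ 2.0089.

d(x, mu) = √(4.0357) ≈ 2.0089


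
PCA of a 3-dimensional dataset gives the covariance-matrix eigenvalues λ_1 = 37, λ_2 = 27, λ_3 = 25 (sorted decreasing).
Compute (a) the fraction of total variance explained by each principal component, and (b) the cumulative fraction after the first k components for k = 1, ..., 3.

Step 1 — total variance = trace(Sigma) = Σ λ_i = 37 + 27 + 25 = 89.

Step 2 — fraction explained by component i = λ_i / Σ λ:
  PC1: 37/89 = 0.4157
  PC2: 27/89 = 0.3034
  PC3: 25/89 = 0.2809

Step 3 — cumulative fraction after k components = (λ_1 + ... + λ_k) / Σ λ:
  k = 1: 37/89 = 0.4157
  k = 2: (37 + 27)/89 = 64/89 = 0.7191
  k = 3: (37 + 27 + 25)/89 = 89/89 = 1

Summary (fraction, with percent):

explained: PC1 0.4157 (41.57%), PC2 0.3034 (30.34%), PC3 0.2809 (28.09%);  cumulative: 0.4157, 0.7191, 1


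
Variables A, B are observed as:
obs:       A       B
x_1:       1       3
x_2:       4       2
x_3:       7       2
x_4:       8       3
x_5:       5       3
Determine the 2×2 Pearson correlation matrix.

Step 1 — column means:
  mean(A) = (1 + 4 + 7 + 8 + 5) / 5 = 25/5 = 5
  mean(B) = (3 + 2 + 2 + 3 + 3) / 5 = 13/5 = 2.6

Step 2 — sample variances and covariances s[i,j] = (1/(n-1)) · Σ_k (x_{k,i} - mean_i) · (x_{k,j} - mean_j), with n-1 = 4:
  s[A,A] = ((-4)·(-4) + (-1)·(-1) + (2)·(2) + (3)·(3) + (0)·(0)) / 4 = 30/4 = 7.5
  s[A,B] = ((-4)·(0.4) + (-1)·(-0.6) + (2)·(-0.6) + (3)·(0.4) + (0)·(0.4)) / 4 = -1/4 = -0.25
  s[B,B] = ((0.4)·(0.4) + (-0.6)·(-0.6) + (-0.6)·(-0.6) + (0.4)·(0.4) + (0.4)·(0.4)) / 4 = 1.2/4 = 0.3
  Sample standard deviations s_i = √(s[i,i]):
  s(A) = √(7.5) = 2.7386
  s(B) = √(0.3) = 0.5477

Step 3 — r_{ij} = s_{ij} / (s_i · s_j):
  r[A,A] = 1 (diagonal).
  r[A,B] = -0.25 / (2.7386 · 0.5477) = -0.25 / 1.5 = -0.1667
  r[B,B] = 1 (diagonal).

R is symmetric with unit diagonal. Assembling:

R = [[1, -0.1667],
 [-0.1667, 1]]


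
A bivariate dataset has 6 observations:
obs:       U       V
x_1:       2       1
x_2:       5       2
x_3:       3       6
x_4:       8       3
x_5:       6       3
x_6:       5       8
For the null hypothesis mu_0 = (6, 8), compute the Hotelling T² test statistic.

Step 1 — sample mean vector:
  mean(U) = (2 + 5 + 3 + 8 + 6 + 5) / 6 = 29/6 = 4.8333
  mean(V) = (1 + 2 + 6 + 3 + 3 + 8) / 6 = 23/6 = 3.8333
  x̄ = (4.8333, 3.8333),  deviation x̄ - mu_0 = (4.8333, 3.8333) - (6, 8) = (-1.1667, -4.1667).

Step 2 — sample covariance matrix, S[i,j] = (1/(n-1)) · Σ_k (x_{k,i} - mean_i) · (x_{k,j} - mean_j), divisor n-1 = 5:
  S[U,U] = ((-2.8333)·(-2.8333) + (0.1667)·(0.1667) + (-1.8333)·(-1.8333) + (3.1667)·(3.1667) + (1.1667)·(1.1667) + (0.1667)·(0.1667)) / 5 = 22.8333/5 = 4.5667
  S[U,V] = ((-2.8333)·(-2.8333) + (0.1667)·(-1.8333) + (-1.8333)·(2.1667) + (3.1667)·(-0.8333) + (1.1667)·(-0.8333) + (0.1667)·(4.1667)) / 5 = 0.8333/5 = 0.1667
  S[V,V] = ((-2.8333)·(-2.8333) + (-1.8333)·(-1.8333) + (2.1667)·(2.1667) + (-0.8333)·(-0.8333) + (-0.8333)·(-0.8333) + (4.1667)·(4.1667)) / 5 = 34.8333/5 = 6.9667
  S = [[4.5667, 0.1667],
 [0.1667, 6.9667]].

Step 3 — invert S. det(S) = 4.5667·6.9667 - (0.1667)² = 31.7867.
  S^{-1} = (1/det) · [[d, -b], [-b, a]] = [[0.2192, -0.0052],
 [-0.0052, 0.1437]].

Step 4 — quadratic form (x̄ - mu_0)^T · S^{-1} · (x̄ - mu_0):
  S^{-1} · (x̄ - mu_0) = (-0.2339, -0.5925),
  (x̄ - mu_0)^T · [...] = (-1.1667)·(-0.2339) + (-4.1667)·(-0.5925) = 2.7415.

Step 5 — scale by n: T² = 6 · 2.7415 = 16.4492.

T² ≈ 16.4492


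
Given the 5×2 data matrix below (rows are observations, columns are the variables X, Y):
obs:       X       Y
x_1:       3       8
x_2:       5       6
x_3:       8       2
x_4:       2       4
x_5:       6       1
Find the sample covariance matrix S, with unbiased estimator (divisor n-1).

Step 1 — column means:
  mean(X) = (3 + 5 + 8 + 2 + 6) / 5 = 24/5 = 4.8
  mean(Y) = (8 + 6 + 2 + 4 + 1) / 5 = 21/5 = 4.2

Step 2 — sample covariance S[i,j] = (1/(n-1)) · Σ_k (x_{k,i} - mean_i) · (x_{k,j} - mean_j), with n-1 = 4.
  S[X,X] = ((-1.8)·(-1.8) + (0.2)·(0.2) + (3.2)·(3.2) + (-2.8)·(-2.8) + (1.2)·(1.2)) / 4 = 22.8/4 = 5.7
  S[X,Y] = ((-1.8)·(3.8) + (0.2)·(1.8) + (3.2)·(-2.2) + (-2.8)·(-0.2) + (1.2)·(-3.2)) / 4 = -16.8/4 = -4.2
  S[Y,Y] = ((3.8)·(3.8) + (1.8)·(1.8) + (-2.2)·(-2.2) + (-0.2)·(-0.2) + (-3.2)·(-3.2)) / 4 = 32.8/4 = 8.2

S is symmetric (S[j,i] = S[i,j]). Assembling:

S = [[5.7, -4.2],
 [-4.2, 8.2]]


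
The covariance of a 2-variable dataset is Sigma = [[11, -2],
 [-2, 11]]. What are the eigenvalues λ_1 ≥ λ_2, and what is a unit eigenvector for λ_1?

Step 1 — characteristic polynomial of 2×2 Sigma:
  det(Sigma - λI) = λ² - trace · λ + det = 0.
  trace = 11 + 11 = 22, det = 11·11 - (-2)² = 117.
Step 2 — discriminant:
  Δ = trace² - 4·det = 484 - 468 = 16.
Step 3 — eigenvalues:
  λ = (trace ± √Δ)/2 = (22 ± 4)/2,
  λ_1 = 13,  λ_2 = 9.

Step 4 — unit eigenvector for λ_1: solve (Sigma - λ_1 I)v = 0. First row:
  (11 - 13)·v_x + (-2)·v_y = 0, i.e. (-2)·v_x + (-2)·v_y = 0,
  so v ∝ (b, λ_1 - a) = (-2, 2); multiply by -1 so the first entry is positive: u = (2, -2).
  ||u|| = √((2)² + (-2)²) = √(8) ≈ 2.8284,
  v_1 = u/||u|| ≈ (0.7071, -0.7071) (||v_1|| = 1).

λ_1 = 13,  λ_2 = 9;  v_1 ≈ (0.7071, -0.7071)


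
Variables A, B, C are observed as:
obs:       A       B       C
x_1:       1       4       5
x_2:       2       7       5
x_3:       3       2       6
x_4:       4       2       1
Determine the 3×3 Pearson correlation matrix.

Step 1 — column means:
  mean(A) = (1 + 2 + 3 + 4) / 4 = 10/4 = 2.5
  mean(B) = (4 + 7 + 2 + 2) / 4 = 15/4 = 3.75
  mean(C) = (5 + 5 + 6 + 1) / 4 = 17/4 = 4.25

Step 2 — sample variances and covariances s[i,j] = (1/(n-1)) · Σ_k (x_{k,i} - mean_i) · (x_{k,j} - mean_j), with n-1 = 3:
  s[A,A] = ((-1.5)·(-1.5) + (-0.5)·(-0.5) + (0.5)·(0.5) + (1.5)·(1.5)) / 3 = 5/3 = 1.6667
  s[A,B] = ((-1.5)·(0.25) + (-0.5)·(3.25) + (0.5)·(-1.75) + (1.5)·(-1.75)) / 3 = -5.5/3 = -1.8333
  s[A,C] = ((-1.5)·(0.75) + (-0.5)·(0.75) + (0.5)·(1.75) + (1.5)·(-3.25)) / 3 = -5.5/3 = -1.8333
  s[B,B] = ((0.25)·(0.25) + (3.25)·(3.25) + (-1.75)·(-1.75) + (-1.75)·(-1.75)) / 3 = 16.75/3 = 5.5833
  s[B,C] = ((0.25)·(0.75) + (3.25)·(0.75) + (-1.75)·(1.75) + (-1.75)·(-3.25)) / 3 = 5.25/3 = 1.75
  s[C,C] = ((0.75)·(0.75) + (0.75)·(0.75) + (1.75)·(1.75) + (-3.25)·(-3.25)) / 3 = 14.75/3 = 4.9167
  Sample standard deviations s_i = √(s[i,i]):
  s(A) = √(1.6667) = 1.291
  s(B) = √(5.5833) = 2.3629
  s(C) = √(4.9167) = 2.2174

Step 3 — r_{ij} = s_{ij} / (s_i · s_j):
  r[A,A] = 1 (diagonal).
  r[A,B] = -1.8333 / (1.291 · 2.3629) = -1.8333 / 3.0505 = -0.601
  r[A,C] = -1.8333 / (1.291 · 2.2174) = -1.8333 / 2.8626 = -0.6404
  r[B,B] = 1 (diagonal).
  r[B,C] = 1.75 / (2.3629 · 2.2174) = 1.75 / 5.2394 = 0.334
  r[C,C] = 1 (diagonal).

R is symmetric with unit diagonal. Assembling:

R = [[1, -0.601, -0.6404],
 [-0.601, 1, 0.334],
 [-0.6404, 0.334, 1]]


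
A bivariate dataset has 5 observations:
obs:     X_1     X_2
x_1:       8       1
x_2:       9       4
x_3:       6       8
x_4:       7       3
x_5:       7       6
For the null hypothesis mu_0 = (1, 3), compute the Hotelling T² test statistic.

Step 1 — sample mean vector:
  mean(X_1) = (8 + 9 + 6 + 7 + 7) / 5 = 37/5 = 7.4
  mean(X_2) = (1 + 4 + 8 + 3 + 6) / 5 = 22/5 = 4.4
  x̄ = (7.4, 4.4),  deviation x̄ - mu_0 = (7.4, 4.4) - (1, 3) = (6.4, 1.4).

Step 2 — sample covariance matrix, S[i,j] = (1/(n-1)) · Σ_k (x_{k,i} - mean_i) · (x_{k,j} - mean_j), divisor n-1 = 4:
  S[X_1,X_1] = ((0.6)·(0.6) + (1.6)·(1.6) + (-1.4)·(-1.4) + (-0.4)·(-0.4) + (-0.4)·(-0.4)) / 4 = 5.2/4 = 1.3
  S[X_1,X_2] = ((0.6)·(-3.4) + (1.6)·(-0.4) + (-1.4)·(3.6) + (-0.4)·(-1.4) + (-0.4)·(1.6)) / 4 = -7.8/4 = -1.95
  S[X_2,X_2] = ((-3.4)·(-3.4) + (-0.4)·(-0.4) + (3.6)·(3.6) + (-1.4)·(-1.4) + (1.6)·(1.6)) / 4 = 29.2/4 = 7.3
  S = [[1.3, -1.95],
 [-1.95, 7.3]].

Step 3 — invert S. det(S) = 1.3·7.3 - (-1.95)² = 5.6875.
  S^{-1} = (1/det) · [[d, -b], [-b, a]] = [[1.2835, 0.3429],
 [0.3429, 0.2286]].

Step 4 — quadratic form (x̄ - mu_0)^T · S^{-1} · (x̄ - mu_0):
  S^{-1} · (x̄ - mu_0) = (8.6945, 2.5143),
  (x̄ - mu_0)^T · [...] = (6.4)·(8.6945) + (1.4)·(2.5143) = 59.1648.

Step 5 — scale by n: T² = 5 · 59.1648 = 295.8242.

T² ≈ 295.8242


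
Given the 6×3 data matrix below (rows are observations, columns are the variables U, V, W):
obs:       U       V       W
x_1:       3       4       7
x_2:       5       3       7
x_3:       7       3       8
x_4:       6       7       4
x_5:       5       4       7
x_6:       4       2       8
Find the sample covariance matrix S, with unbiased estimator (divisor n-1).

Step 1 — column means:
  mean(U) = (3 + 5 + 7 + 6 + 5 + 4) / 6 = 30/6 = 5
  mean(V) = (4 + 3 + 3 + 7 + 4 + 2) / 6 = 23/6 = 3.8333
  mean(W) = (7 + 7 + 8 + 4 + 7 + 8) / 6 = 41/6 = 6.8333

Step 2 — sample covariance S[i,j] = (1/(n-1)) · Σ_k (x_{k,i} - mean_i) · (x_{k,j} - mean_j), with n-1 = 5.
  S[U,U] = ((-2)·(-2) + (0)·(0) + (2)·(2) + (1)·(1) + (0)·(0) + (-1)·(-1)) / 5 = 10/5 = 2
  S[U,V] = ((-2)·(0.1667) + (0)·(-0.8333) + (2)·(-0.8333) + (1)·(3.1667) + (0)·(0.1667) + (-1)·(-1.8333)) / 5 = 3/5 = 0.6
  S[U,W] = ((-2)·(0.1667) + (0)·(0.1667) + (2)·(1.1667) + (1)·(-2.8333) + (0)·(0.1667) + (-1)·(1.1667)) / 5 = -2/5 = -0.4
  S[V,V] = ((0.1667)·(0.1667) + (-0.8333)·(-0.8333) + (-0.8333)·(-0.8333) + (3.1667)·(3.1667) + (0.1667)·(0.1667) + (-1.8333)·(-1.8333)) / 5 = 14.8333/5 = 2.9667
  S[V,W] = ((0.1667)·(0.1667) + (-0.8333)·(0.1667) + (-0.8333)·(1.1667) + (3.1667)·(-2.8333) + (0.1667)·(0.1667) + (-1.8333)·(1.1667)) / 5 = -12.1667/5 = -2.4333
  S[W,W] = ((0.1667)·(0.1667) + (0.1667)·(0.1667) + (1.1667)·(1.1667) + (-2.8333)·(-2.8333) + (0.1667)·(0.1667) + (1.1667)·(1.1667)) / 5 = 10.8333/5 = 2.1667

S is symmetric (S[j,i] = S[i,j]). Assembling:

S = [[2, 0.6, -0.4],
 [0.6, 2.9667, -2.4333],
 [-0.4, -2.4333, 2.1667]]


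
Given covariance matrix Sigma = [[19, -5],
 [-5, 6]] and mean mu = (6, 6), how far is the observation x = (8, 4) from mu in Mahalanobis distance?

Step 1 — centre the observation: (x - mu) = (2, -2).

Step 2 — invert Sigma. det(Sigma) = 19·6 - (-5)² = 89.
  Sigma^{-1} = (1/det) · [[d, -b], [-b, a]] = [[0.0674, 0.0562],
 [0.0562, 0.2135]].

Step 3 — form the quadratic (x - mu)^T · Sigma^{-1} · (x - mu):
  Sigma^{-1} · (x - mu) = (0.0225, -0.3146).
  (x - mu)^T · [Sigma^{-1} · (x - mu)] = (2)·(0.0225) + (-2)·(-0.3146) = 0.6742.

Step 4 — take square root: d = √(0.6742) ≈ 0.8211.

d(x, mu) = √(0.6742) ≈ 0.8211


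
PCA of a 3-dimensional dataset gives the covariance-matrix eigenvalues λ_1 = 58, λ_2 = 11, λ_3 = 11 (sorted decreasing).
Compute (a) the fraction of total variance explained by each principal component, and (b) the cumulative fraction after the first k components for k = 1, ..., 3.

Step 1 — total variance = trace(Sigma) = Σ λ_i = 58 + 11 + 11 = 80.

Step 2 — fraction explained by component i = λ_i / Σ λ:
  PC1: 58/80 = 0.725
  PC2: 11/80 = 0.1375
  PC3: 11/80 = 0.1375

Step 3 — cumulative fraction after k components = (λ_1 + ... + λ_k) / Σ λ:
  k = 1: 58/80 = 0.725
  k = 2: (58 + 11)/80 = 69/80 = 0.8625
  k = 3: (58 + 11 + 11)/80 = 80/80 = 1

Summary (fraction, with percent):

explained: PC1 0.725 (72.5%), PC2 0.1375 (13.75%), PC3 0.1375 (13.75%);  cumulative: 0.725, 0.8625, 1


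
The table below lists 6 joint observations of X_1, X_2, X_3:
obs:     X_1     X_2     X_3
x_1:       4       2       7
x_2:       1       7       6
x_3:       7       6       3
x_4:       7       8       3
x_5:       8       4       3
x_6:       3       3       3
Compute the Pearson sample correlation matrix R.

Step 1 — column means:
  mean(X_1) = (4 + 1 + 7 + 7 + 8 + 3) / 6 = 30/6 = 5
  mean(X_2) = (2 + 7 + 6 + 8 + 4 + 3) / 6 = 30/6 = 5
  mean(X_3) = (7 + 6 + 3 + 3 + 3 + 3) / 6 = 25/6 = 4.1667

Step 2 — sample variances and covariances s[i,j] = (1/(n-1)) · Σ_k (x_{k,i} - mean_i) · (x_{k,j} - mean_j), with n-1 = 5:
  s[X_1,X_1] = ((-1)·(-1) + (-4)·(-4) + (2)·(2) + (2)·(2) + (3)·(3) + (-2)·(-2)) / 5 = 38/5 = 7.6
  s[X_1,X_2] = ((-1)·(-3) + (-4)·(2) + (2)·(1) + (2)·(3) + (3)·(-1) + (-2)·(-2)) / 5 = 4/5 = 0.8
  s[X_1,X_3] = ((-1)·(2.8333) + (-4)·(1.8333) + (2)·(-1.1667) + (2)·(-1.1667) + (3)·(-1.1667) + (-2)·(-1.1667)) / 5 = -16/5 = -3.2
  s[X_2,X_2] = ((-3)·(-3) + (2)·(2) + (1)·(1) + (3)·(3) + (-1)·(-1) + (-2)·(-2)) / 5 = 28/5 = 5.6
  s[X_2,X_3] = ((-3)·(2.8333) + (2)·(1.8333) + (1)·(-1.1667) + (3)·(-1.1667) + (-1)·(-1.1667) + (-2)·(-1.1667)) / 5 = -6/5 = -1.2
  s[X_3,X_3] = ((2.8333)·(2.8333) + (1.8333)·(1.8333) + (-1.1667)·(-1.1667) + (-1.1667)·(-1.1667) + (-1.1667)·(-1.1667) + (-1.1667)·(-1.1667)) / 5 = 16.8333/5 = 3.3667
  Sample standard deviations s_i = √(s[i,i]):
  s(X_1) = √(7.6) = 2.7568
  s(X_2) = √(5.6) = 2.3664
  s(X_3) = √(3.3667) = 1.8348

Step 3 — r_{ij} = s_{ij} / (s_i · s_j):
  r[X_1,X_1] = 1 (diagonal).
  r[X_1,X_2] = 0.8 / (2.7568 · 2.3664) = 0.8 / 6.5238 = 0.1226
  r[X_1,X_3] = -3.2 / (2.7568 · 1.8348) = -3.2 / 5.0583 = -0.6326
  r[X_2,X_2] = 1 (diagonal).
  r[X_2,X_3] = -1.2 / (2.3664 · 1.8348) = -1.2 / 4.342 = -0.2764
  r[X_3,X_3] = 1 (diagonal).

R is symmetric with unit diagonal. Assembling:

R = [[1, 0.1226, -0.6326],
 [0.1226, 1, -0.2764],
 [-0.6326, -0.2764, 1]]
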